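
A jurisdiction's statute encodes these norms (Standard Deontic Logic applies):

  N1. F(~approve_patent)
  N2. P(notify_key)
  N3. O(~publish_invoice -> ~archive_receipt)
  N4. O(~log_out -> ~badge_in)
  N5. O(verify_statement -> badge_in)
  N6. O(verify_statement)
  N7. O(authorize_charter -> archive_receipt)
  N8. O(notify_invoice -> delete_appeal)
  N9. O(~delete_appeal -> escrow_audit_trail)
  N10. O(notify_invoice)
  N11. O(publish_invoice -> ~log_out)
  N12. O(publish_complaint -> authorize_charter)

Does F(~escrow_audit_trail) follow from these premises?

No

Premise 9 is O(~delete_appeal -> escrow_audit_trail), but O(~delete_appeal) is not derivable from the premises, so it does not yield O(escrow_audit_trail).
No other premise forces O(escrow_audit_trail). An ideal world satisfying every premise can still have ~escrow_audit_trail true, so F(~escrow_audit_trail) is not derivable.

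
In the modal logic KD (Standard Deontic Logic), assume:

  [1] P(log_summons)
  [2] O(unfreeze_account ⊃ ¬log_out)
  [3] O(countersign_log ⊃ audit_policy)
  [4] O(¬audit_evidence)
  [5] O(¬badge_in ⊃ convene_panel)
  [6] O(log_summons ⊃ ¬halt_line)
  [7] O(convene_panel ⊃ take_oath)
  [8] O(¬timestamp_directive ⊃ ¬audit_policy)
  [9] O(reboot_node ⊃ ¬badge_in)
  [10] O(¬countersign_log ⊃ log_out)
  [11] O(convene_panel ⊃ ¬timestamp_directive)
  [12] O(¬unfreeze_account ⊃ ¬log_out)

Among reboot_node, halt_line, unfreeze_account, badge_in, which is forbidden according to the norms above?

Premises 2 and 12 are O(unfreeze_account ⊃ ¬log_out) and O(¬unfreeze_account ⊃ ¬log_out); every ideal world satisfies unfreeze_account or ¬unfreeze_account, so in either case ¬log_out holds — hence O(¬log_out).
Premise 10, O(¬countersign_log ⊃ log_out), contraposes to O(¬log_out ⊃ countersign_log); with O(¬log_out) we get O(countersign_log).
Applying K to premise 3 (O(countersign_log ⊃ audit_policy)) and O(countersign_log) yields O(audit_policy).
Premise 8, O(¬timestamp_directive ⊃ ¬audit_policy), contraposes to O(audit_policy ⊃ timestamp_directive); with O(audit_policy) we get O(timestamp_directive).
Premise 11 is O(convene_panel ⊃ ¬timestamp_directive); contrapositively O(timestamp_directive ⊃ ¬convene_panel). Since O(timestamp_directive) holds, K gives O(¬convene_panel).
Premise 5 is O(¬badge_in ⊃ convene_panel); contrapositively O(¬convene_panel ⊃ badge_in). Since O(¬convene_panel) holds, K gives O(badge_in).
Premise 9 is O(reboot_node ⊃ ¬badge_in); contrapositively O(badge_in ⊃ ¬reboot_node). Since O(badge_in) holds, K gives O(¬reboot_node).
So O(¬reboot_node) holds, i.e. reboot_node is forbidden. None of the other listed options is forbidden under the premises.

reboot_node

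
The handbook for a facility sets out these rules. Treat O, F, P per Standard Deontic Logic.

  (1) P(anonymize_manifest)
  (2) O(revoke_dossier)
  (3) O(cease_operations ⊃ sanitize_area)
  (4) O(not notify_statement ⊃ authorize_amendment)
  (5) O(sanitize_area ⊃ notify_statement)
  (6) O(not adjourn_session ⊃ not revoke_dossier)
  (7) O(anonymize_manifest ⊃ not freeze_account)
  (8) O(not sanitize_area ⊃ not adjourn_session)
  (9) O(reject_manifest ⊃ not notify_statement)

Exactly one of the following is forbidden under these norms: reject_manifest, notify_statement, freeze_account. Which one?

Premise 2 states O(revoke_dossier) outright.
The contrapositive of premise 6 (O(not adjourn_session ⊃ not revoke_dossier)) is O(revoke_dossier ⊃ adjourn_session), and O(revoke_dossier) is already established, so O(adjourn_session).
The contrapositive of premise 8 (O(not sanitize_area ⊃ not adjourn_session)) is O(adjourn_session ⊃ sanitize_area), and O(adjourn_session) is already established, so O(sanitize_area).
Applying K to premise 5 (O(sanitize_area ⊃ notify_statement)) and O(sanitize_area) yields O(notify_statement).
The contrapositive of premise 9 (O(reject_manifest ⊃ not notify_statement)) is O(notify_statement ⊃ not reject_manifest), and O(notify_statement) is already established, so O(not reject_manifest).
So O(not reject_manifest) holds, i.e. reject_manifest is forbidden. None of the other listed options is forbidden under the premises.

reject_manifest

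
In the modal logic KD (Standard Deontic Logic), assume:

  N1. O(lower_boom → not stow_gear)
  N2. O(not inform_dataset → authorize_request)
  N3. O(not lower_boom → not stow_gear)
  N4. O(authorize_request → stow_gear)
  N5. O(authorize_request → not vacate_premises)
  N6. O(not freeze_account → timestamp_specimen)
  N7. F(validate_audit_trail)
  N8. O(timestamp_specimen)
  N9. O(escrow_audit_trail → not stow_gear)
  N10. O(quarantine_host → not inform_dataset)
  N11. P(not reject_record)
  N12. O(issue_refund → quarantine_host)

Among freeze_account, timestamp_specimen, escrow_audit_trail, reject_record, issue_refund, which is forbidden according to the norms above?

Premises 1 and 3 cover both cases: O(lower_boom → not stow_gear) and O(not lower_boom → not stow_gear). Since lower_boom ∨ not lower_boom is a tautology, O(not stow_gear) follows.
Premise 4 is O(authorize_request → stow_gear); contrapositively O(not stow_gear → not authorize_request). Since O(not stow_gear) holds, K gives O(not authorize_request).
The contrapositive of premise 2 (O(not inform_dataset → authorize_request)) is O(not authorize_request → inform_dataset), and O(not authorize_request) is already established, so O(inform_dataset).
Premise 10 is O(quarantine_host → not inform_dataset); contrapositively O(inform_dataset → not quarantine_host). Since O(inform_dataset) holds, K gives O(not quarantine_host).
Premise 12 is O(issue_refund → quarantine_host); contrapositively O(not quarantine_host → not issue_refund). Since O(not quarantine_host) holds, K gives O(not issue_refund).
So O(not issue_refund) holds, i.e. issue_refund is forbidden. None of the other listed options is forbidden under the premises.

issue_refund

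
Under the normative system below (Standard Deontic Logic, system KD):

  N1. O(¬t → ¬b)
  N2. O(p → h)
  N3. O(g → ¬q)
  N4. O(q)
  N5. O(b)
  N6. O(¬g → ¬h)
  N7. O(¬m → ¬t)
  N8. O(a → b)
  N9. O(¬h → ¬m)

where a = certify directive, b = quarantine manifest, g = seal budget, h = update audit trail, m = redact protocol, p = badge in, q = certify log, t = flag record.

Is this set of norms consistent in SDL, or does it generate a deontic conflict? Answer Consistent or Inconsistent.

From premise 5 we have O(b).
Premise 1, O(¬t → ¬b), contraposes to O(b → t); with O(b) we get O(t).
Premise 7, O(¬m → ¬t), contraposes to O(t → m); with O(t) we get O(m).
Premise 9, O(¬h → ¬m), contraposes to O(m → h); with O(m) we get O(h).
Premise 6 is O(¬g → ¬h); contrapositively O(h → g). Since O(h) holds, K gives O(g).
With premise 3, O(g → ¬q), the K-axiom yields O(¬q).
Yet premise 4 states O(q).
We now have both O(¬q) and O(q) — q is simultaneously obligatory and forbidden, violating the D-axiom.

Inconsistent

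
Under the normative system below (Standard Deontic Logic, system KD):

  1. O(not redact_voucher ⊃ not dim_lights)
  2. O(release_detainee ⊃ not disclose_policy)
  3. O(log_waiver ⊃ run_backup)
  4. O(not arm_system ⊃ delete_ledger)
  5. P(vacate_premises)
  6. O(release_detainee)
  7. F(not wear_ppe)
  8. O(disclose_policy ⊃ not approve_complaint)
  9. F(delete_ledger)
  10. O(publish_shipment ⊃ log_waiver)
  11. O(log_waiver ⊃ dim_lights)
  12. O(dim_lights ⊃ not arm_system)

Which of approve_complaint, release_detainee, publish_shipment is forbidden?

Premise 9 is F(delete_ledger), i.e. O(not delete_ledger).
The contrapositive of premise 4 (O(not arm_system ⊃ delete_ledger)) is O(not delete_ledger ⊃ arm_system), and O(not delete_ledger) is already established, so O(arm_system).
Premise 12, O(dim_lights ⊃ not arm_system), contraposes to O(arm_system ⊃ not dim_lights); with O(arm_system) we get O(not dim_lights).
The contrapositive of premise 11 (O(log_waiver ⊃ dim_lights)) is O(not dim_lights ⊃ not log_waiver), and O(not dim_lights) is already established, so O(not log_waiver).
Premise 10 is O(publish_shipment ⊃ log_waiver); contrapositively O(not log_waiver ⊃ not publish_shipment). Since O(not log_waiver) holds, K gives O(not publish_shipment).
So O(not publish_shipment) holds, i.e. publish_shipment is forbidden. None of the other listed options is forbidden under the premises.

publish_shipment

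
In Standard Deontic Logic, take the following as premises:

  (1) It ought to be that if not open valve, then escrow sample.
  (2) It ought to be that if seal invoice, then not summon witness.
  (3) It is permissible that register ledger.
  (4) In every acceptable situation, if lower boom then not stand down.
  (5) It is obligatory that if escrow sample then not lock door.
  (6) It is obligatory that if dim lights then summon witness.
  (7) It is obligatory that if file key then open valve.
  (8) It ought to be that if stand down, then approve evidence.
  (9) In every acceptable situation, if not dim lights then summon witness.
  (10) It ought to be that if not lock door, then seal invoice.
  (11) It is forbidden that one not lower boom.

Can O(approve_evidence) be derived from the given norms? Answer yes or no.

Premise 8 is O(stand_down → approve_evidence), but O(stand_down) is not derivable from the premises, so it does not yield O(approve_evidence).
No other premise forces O(approve_evidence). An ideal world satisfying every premise can still have approve_evidence false, so O(approve_evidence) is not derivable.

No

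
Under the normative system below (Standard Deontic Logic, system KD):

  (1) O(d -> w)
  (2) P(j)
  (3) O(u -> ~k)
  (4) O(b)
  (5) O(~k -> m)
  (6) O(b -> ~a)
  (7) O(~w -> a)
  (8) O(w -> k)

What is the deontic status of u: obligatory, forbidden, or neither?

Forbidden

Premise 4 states O(b) outright.
With premise 6, O(b -> ~a), the K-axiom yields O(~a).
The contrapositive of premise 7 (O(~w -> a)) is O(~a -> w), and O(~a) is already established, so O(w).
Applying K to premise 8 (O(w -> k)) and O(w) yields O(k).
The contrapositive of premise 3 (O(u -> ~k)) is O(k -> ~u), and O(k) is already established, so O(~u).
Premises 1, 2, 5 do not contribute to this derivation.
Thus O(~u), which is F(u): u is forbidden.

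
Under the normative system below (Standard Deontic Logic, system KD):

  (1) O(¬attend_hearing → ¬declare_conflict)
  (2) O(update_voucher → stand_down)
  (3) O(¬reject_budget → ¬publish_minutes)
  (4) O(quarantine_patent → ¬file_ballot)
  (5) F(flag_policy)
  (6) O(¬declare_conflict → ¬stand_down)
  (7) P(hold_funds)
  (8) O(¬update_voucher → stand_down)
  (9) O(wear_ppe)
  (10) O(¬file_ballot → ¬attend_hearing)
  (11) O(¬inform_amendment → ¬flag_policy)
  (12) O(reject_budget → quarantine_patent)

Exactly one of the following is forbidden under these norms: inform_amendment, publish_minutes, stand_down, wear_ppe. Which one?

publish_minutes

Premises 8 and 2 cover both cases: O(¬update_voucher → stand_down) and O(update_voucher → stand_down). Since ¬update_voucher ∨ update_voucher is a tautology, O(stand_down) follows.
Premise 6, O(¬declare_conflict → ¬stand_down), contraposes to O(stand_down → declare_conflict); with O(stand_down) we get O(declare_conflict).
The contrapositive of premise 1 (O(¬attend_hearing → ¬declare_conflict)) is O(declare_conflict → attend_hearing), and O(declare_conflict) is already established, so O(attend_hearing).
Premise 10, O(¬file_ballot → ¬attend_hearing), contraposes to O(attend_hearing → file_ballot); with O(attend_hearing) we get O(file_ballot).
Premise 4 is O(quarantine_patent → ¬file_ballot); contrapositively O(file_ballot → ¬quarantine_patent). Since O(file_ballot) holds, K gives O(¬quarantine_patent).
Premise 12, O(reject_budget → quarantine_patent), contraposes to O(¬quarantine_patent → ¬reject_budget); with O(¬quarantine_patent) we get O(¬reject_budget).
Applying K to premise 3 (O(¬reject_budget → ¬publish_minutes)) and O(¬reject_budget) yields O(¬publish_minutes).
So O(¬publish_minutes) holds, i.e. publish_minutes is forbidden. None of the other listed options is forbidden under the premises.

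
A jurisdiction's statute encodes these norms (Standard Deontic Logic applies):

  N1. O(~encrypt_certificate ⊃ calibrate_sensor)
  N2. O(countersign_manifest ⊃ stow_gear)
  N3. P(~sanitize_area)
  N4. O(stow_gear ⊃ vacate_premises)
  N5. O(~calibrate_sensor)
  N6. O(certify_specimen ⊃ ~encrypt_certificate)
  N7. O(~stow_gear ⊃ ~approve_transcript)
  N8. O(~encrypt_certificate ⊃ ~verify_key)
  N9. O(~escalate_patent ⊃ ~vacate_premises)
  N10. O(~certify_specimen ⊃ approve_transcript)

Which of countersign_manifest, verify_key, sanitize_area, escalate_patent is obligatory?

escalate_patent

From premise 5 we have O(~calibrate_sensor).
Premise 1, O(~encrypt_certificate ⊃ calibrate_sensor), contraposes to O(~calibrate_sensor ⊃ encrypt_certificate); with O(~calibrate_sensor) we get O(encrypt_certificate).
The contrapositive of premise 6 (O(certify_specimen ⊃ ~encrypt_certificate)) is O(encrypt_certificate ⊃ ~certify_specimen), and O(encrypt_certificate) is already established, so O(~certify_specimen).
With premise 10, O(~certify_specimen ⊃ approve_transcript), the K-axiom yields O(approve_transcript).
The contrapositive of premise 7 (O(~stow_gear ⊃ ~approve_transcript)) is O(approve_transcript ⊃ stow_gear), and O(approve_transcript) is already established, so O(stow_gear).
Premise 4 is O(stow_gear ⊃ vacate_premises); since O(stow_gear), deontic closure gives O(vacate_premises).
Premise 9, O(~escalate_patent ⊃ ~vacate_premises), contraposes to O(vacate_premises ⊃ escalate_patent); with O(vacate_premises) we get O(escalate_patent).
So O(escalate_patent) holds — escalate_patent is obligatory. None of the other listed options is made obligatory by any chain of premises.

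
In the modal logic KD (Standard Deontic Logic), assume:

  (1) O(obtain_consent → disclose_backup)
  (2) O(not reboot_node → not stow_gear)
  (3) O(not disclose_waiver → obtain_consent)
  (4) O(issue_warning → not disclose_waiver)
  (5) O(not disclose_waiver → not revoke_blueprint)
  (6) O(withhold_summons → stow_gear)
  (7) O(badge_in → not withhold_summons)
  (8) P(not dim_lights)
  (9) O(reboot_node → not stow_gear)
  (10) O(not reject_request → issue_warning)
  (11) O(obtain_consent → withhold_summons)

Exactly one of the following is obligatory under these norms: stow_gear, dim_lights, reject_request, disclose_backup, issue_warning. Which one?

reject_request

Premises 9 and 2 are O(reboot_node → not stow_gear) and O(not reboot_node → not stow_gear); every ideal world satisfies reboot_node or not reboot_node, so in either case not stow_gear holds — hence O(not stow_gear).
Premise 6 is O(withhold_summons → stow_gear); contrapositively O(not stow_gear → not withhold_summons). Since O(not stow_gear) holds, K gives O(not withhold_summons).
The contrapositive of premise 11 (O(obtain_consent → withhold_summons)) is O(not withhold_summons → not obtain_consent), and O(not withhold_summons) is already established, so O(not obtain_consent).
Premise 3 is O(not disclose_waiver → obtain_consent); contrapositively O(not obtain_consent → disclose_waiver). Since O(not obtain_consent) holds, K gives O(disclose_waiver).
Premise 4, O(issue_warning → not disclose_waiver), contraposes to O(disclose_waiver → not issue_warning); with O(disclose_waiver) we get O(not issue_warning).
Premise 10, O(not reject_request → issue_warning), contraposes to O(not issue_warning → reject_request); with O(not issue_warning) we get O(reject_request).
So O(reject_request) holds — reject_request is obligatory. None of the other listed options is made obligatory by any chain of premises.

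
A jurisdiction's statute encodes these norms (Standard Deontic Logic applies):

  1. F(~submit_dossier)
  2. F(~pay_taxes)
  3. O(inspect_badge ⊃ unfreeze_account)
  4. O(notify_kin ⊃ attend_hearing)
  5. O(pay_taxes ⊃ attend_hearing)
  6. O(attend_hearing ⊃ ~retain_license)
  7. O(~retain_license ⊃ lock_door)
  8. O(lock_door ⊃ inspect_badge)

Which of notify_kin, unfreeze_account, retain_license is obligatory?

unfreeze_account

Premise 2 is F(~pay_taxes), i.e. O(pay_taxes).
Applying K to premise 5 (O(pay_taxes ⊃ attend_hearing)) and O(pay_taxes) yields O(attend_hearing).
Premise 6 is O(attend_hearing ⊃ ~retain_license); since O(attend_hearing), deontic closure gives O(~retain_license).
With premise 7, O(~retain_license ⊃ lock_door), the K-axiom yields O(lock_door).
Premise 8 is O(lock_door ⊃ inspect_badge); since O(lock_door), deontic closure gives O(inspect_badge).
With premise 3, O(inspect_badge ⊃ unfreeze_account), the K-axiom yields O(unfreeze_account).
So O(unfreeze_account) holds — unfreeze_account is obligatory. None of the other listed options is made obligatory by any chain of premises.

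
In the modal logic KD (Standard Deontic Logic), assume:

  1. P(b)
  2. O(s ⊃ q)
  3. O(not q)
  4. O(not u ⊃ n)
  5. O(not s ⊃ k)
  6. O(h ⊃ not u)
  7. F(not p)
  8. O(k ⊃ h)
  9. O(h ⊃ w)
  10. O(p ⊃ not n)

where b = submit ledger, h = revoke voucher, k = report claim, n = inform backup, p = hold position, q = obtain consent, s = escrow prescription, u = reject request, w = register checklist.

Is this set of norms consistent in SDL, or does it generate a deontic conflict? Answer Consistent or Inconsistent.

Inconsistent

Premise 7, F(not p), is equivalent to O(p).
Applying K to premise 10 (O(p ⊃ not n)) and O(p) yields O(not n).
The contrapositive of premise 4 (O(not u ⊃ n)) is O(not n ⊃ u), and O(not n) is already established, so O(u).
Premise 6 is O(h ⊃ not u); contrapositively O(u ⊃ not h). Since O(u) holds, K gives O(not h).
Premise 8, O(k ⊃ h), contraposes to O(not h ⊃ not k); with O(not h) we get O(not k).
Premise 5, O(not s ⊃ k), contraposes to O(not k ⊃ s); with O(not k) we get O(s).
Applying K to premise 2 (O(s ⊃ q)) and O(s) yields O(q).
Yet premise 3 states O(not q).
We now have both O(q) and O(not q) — q is simultaneously obligatory and forbidden, violating the D-axiom.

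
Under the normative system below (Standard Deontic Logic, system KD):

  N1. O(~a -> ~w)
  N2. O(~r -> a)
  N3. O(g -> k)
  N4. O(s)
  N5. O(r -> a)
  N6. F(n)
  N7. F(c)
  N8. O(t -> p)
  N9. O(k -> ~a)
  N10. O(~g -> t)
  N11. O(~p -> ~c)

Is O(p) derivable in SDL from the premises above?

Premises 2 and 5 are O(~r -> a) and O(r -> a); every ideal world satisfies ~r or r, so in either case a holds — hence O(a).
Premise 9 is O(k -> ~a); contrapositively O(a -> ~k). Since O(a) holds, K gives O(~k).
Premise 3, O(g -> k), contraposes to O(~k -> ~g); with O(~k) we get O(~g).
Applying K to premise 10 (O(~g -> t)) and O(~g) yields O(t).
Premise 8 is O(t -> p); since O(t), deontic closure gives O(p).
Premises 1, 4, 6, 7, 11 do not contribute to this derivation.
So O(p) follows.

Yes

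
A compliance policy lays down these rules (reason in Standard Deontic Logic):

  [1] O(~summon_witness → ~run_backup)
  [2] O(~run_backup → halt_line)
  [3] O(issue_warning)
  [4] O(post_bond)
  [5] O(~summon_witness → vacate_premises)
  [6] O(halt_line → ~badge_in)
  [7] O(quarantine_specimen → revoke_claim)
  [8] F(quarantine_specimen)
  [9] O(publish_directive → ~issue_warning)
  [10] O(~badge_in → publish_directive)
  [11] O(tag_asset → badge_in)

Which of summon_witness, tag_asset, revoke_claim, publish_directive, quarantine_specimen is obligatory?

Premise 3 states O(issue_warning) outright.
The contrapositive of premise 9 (O(publish_directive → ~issue_warning)) is O(issue_warning → ~publish_directive), and O(issue_warning) is already established, so O(~publish_directive).
Premise 10 is O(~badge_in → publish_directive); contrapositively O(~publish_directive → badge_in). Since O(~publish_directive) holds, K gives O(badge_in).
Premise 6 is O(halt_line → ~badge_in); contrapositively O(badge_in → ~halt_line). Since O(badge_in) holds, K gives O(~halt_line).
Premise 2, O(~run_backup → halt_line), contraposes to O(~halt_line → run_backup); with O(~halt_line) we get O(run_backup).
The contrapositive of premise 1 (O(~summon_witness → ~run_backup)) is O(run_backup → summon_witness), and O(run_backup) is already established, so O(summon_witness).
So O(summon_witness) holds — summon_witness is obligatory. None of the other listed options is made obligatory by any chain of premises.

summon_witness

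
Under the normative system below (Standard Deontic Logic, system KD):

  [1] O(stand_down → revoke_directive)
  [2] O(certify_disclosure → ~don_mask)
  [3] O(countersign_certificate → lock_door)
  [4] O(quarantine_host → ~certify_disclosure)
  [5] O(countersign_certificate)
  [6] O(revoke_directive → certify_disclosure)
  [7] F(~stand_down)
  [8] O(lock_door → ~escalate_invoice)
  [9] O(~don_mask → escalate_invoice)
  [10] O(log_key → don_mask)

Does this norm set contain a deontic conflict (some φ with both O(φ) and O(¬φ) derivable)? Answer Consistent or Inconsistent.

Premise 5 gives O(countersign_certificate).
With premise 3, O(countersign_certificate → lock_door), the K-axiom yields O(lock_door).
Applying K to premise 8 (O(lock_door → ~escalate_invoice)) and O(lock_door) yields O(~escalate_invoice).
Premise 9, O(~don_mask → escalate_invoice), contraposes to O(~escalate_invoice → don_mask); with O(~escalate_invoice) we get O(don_mask).
Premise 2, O(certify_disclosure → ~don_mask), contraposes to O(don_mask → ~certify_disclosure); with O(don_mask) we get O(~certify_disclosure).
Premise 6 is O(revoke_directive → certify_disclosure); contrapositively O(~certify_disclosure → ~revoke_directive). Since O(~certify_disclosure) holds, K gives O(~revoke_directive).
Premise 1, O(stand_down → revoke_directive), contraposes to O(~revoke_directive → ~stand_down); with O(~revoke_directive) we get O(~stand_down).
Yet premise 7 is F(~stand_down), i.e. O(stand_down).
We now have both O(~stand_down) and O(stand_down) — stand_down is simultaneously obligatory and forbidden, violating the D-axiom.

Inconsistent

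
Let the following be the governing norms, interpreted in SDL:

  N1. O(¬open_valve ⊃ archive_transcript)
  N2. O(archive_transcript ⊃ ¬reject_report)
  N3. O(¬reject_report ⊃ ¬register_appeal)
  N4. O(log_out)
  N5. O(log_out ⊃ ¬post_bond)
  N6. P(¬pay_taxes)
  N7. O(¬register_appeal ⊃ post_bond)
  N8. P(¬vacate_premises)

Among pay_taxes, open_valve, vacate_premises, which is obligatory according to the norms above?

Premise 4 states O(log_out) outright.
Premise 5 is O(log_out ⊃ ¬post_bond); since O(log_out), deontic closure gives O(¬post_bond).
Premise 7 is O(¬register_appeal ⊃ post_bond); contrapositively O(¬post_bond ⊃ register_appeal). Since O(¬post_bond) holds, K gives O(register_appeal).
The contrapositive of premise 3 (O(¬reject_report ⊃ ¬register_appeal)) is O(register_appeal ⊃ reject_report), and O(register_appeal) is already established, so O(reject_report).
Premise 2, O(archive_transcript ⊃ ¬reject_report), contraposes to O(reject_report ⊃ ¬archive_transcript); with O(reject_report) we get O(¬archive_transcript).
Premise 1, O(¬open_valve ⊃ archive_transcript), contraposes to O(¬archive_transcript ⊃ open_valve); with O(¬archive_transcript) we get O(open_valve).
So O(open_valve) holds — open_valve is obligatory. None of the other listed options is made obligatory by any chain of premises.

open_valve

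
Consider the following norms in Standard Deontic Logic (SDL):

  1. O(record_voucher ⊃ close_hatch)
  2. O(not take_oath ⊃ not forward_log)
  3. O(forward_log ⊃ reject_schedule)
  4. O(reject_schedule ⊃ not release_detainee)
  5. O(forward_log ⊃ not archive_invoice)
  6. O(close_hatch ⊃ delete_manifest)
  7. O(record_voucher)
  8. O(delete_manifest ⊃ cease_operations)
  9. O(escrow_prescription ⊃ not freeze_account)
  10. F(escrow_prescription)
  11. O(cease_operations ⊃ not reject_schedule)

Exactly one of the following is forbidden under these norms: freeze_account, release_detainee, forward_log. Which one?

From premise 7 we have O(record_voucher).
Applying K to premise 1 (O(record_voucher ⊃ close_hatch)) and O(record_voucher) yields O(close_hatch).
Premise 6 is O(close_hatch ⊃ delete_manifest); since O(close_hatch), deontic closure gives O(delete_manifest).
Applying K to premise 8 (O(delete_manifest ⊃ cease_operations)) and O(delete_manifest) yields O(cease_operations).
From O(cease_operations) and premise 11, O(cease_operations ⊃ not reject_schedule), we obtain O(not reject_schedule).
Premise 3, O(forward_log ⊃ reject_schedule), contraposes to O(not reject_schedule ⊃ not forward_log); with O(not reject_schedule) we get O(not forward_log).
So O(not forward_log) holds, i.e. forward_log is forbidden. None of the other listed options is forbidden under the premises.

forward_log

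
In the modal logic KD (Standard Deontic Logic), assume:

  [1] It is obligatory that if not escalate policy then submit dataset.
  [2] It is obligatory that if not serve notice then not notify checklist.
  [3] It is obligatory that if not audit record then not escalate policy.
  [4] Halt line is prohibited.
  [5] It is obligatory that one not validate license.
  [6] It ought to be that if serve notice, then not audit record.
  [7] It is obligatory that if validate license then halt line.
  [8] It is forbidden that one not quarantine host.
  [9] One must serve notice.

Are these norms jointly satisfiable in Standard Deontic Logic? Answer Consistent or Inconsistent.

Consistent

Premise 7 is O(validate_license → halt_line), but O(validate_license) is not derivable from the premises, so it does not yield O(halt_line).
So O(halt_line) is not derivable, and the apparent clash with O(¬halt_line) does not arise.
A world satisfying every obligation exists (e.g. audit_record=false, escalate_policy=false, halt_line=false, notify_checklist=false, quarantine_host=true, serve_notice=true, submit_dataset=true, validate_license=false); no atom is both obligatory and forbidden, so the set is consistent.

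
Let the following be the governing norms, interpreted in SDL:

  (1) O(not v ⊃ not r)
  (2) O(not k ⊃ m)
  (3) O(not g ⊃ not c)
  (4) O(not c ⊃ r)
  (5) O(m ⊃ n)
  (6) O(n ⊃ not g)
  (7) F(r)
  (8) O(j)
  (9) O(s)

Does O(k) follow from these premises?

Yes

Premise 7 is F(r), i.e. O(not r).
The contrapositive of premise 4 (O(not c ⊃ r)) is O(not r ⊃ c), and O(not r) is already established, so O(c).
Premise 3, O(not g ⊃ not c), contraposes to O(c ⊃ g); with O(c) we get O(g).
Premise 6 is O(n ⊃ not g); contrapositively O(g ⊃ not n). Since O(g) holds, K gives O(not n).
The contrapositive of premise 5 (O(m ⊃ n)) is O(not n ⊃ not m), and O(not n) is already established, so O(not m).
Premise 2, O(not k ⊃ m), contraposes to O(not m ⊃ k); with O(not m) we get O(k).
Premises 1, 8, 9 do not contribute to this derivation.
So O(k) follows.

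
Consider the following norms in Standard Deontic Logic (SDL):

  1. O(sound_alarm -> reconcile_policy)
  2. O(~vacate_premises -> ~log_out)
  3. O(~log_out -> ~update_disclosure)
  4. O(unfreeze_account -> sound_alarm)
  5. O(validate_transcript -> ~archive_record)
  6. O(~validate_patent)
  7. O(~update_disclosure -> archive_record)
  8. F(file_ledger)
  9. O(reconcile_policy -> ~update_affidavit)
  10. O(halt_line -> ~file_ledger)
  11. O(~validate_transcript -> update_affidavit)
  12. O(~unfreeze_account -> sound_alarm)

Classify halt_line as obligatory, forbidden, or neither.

Premise 10 is O(halt_line -> ~file_ledger); even if O(~file_ledger) held, inferring O(halt_line) would be affirming the consequent — invalid.
No premise or chain of K-axiom applications forces O(halt_line), and none forces O(~halt_line). So halt_line is neither obligatory nor forbidden under these norms.

Neither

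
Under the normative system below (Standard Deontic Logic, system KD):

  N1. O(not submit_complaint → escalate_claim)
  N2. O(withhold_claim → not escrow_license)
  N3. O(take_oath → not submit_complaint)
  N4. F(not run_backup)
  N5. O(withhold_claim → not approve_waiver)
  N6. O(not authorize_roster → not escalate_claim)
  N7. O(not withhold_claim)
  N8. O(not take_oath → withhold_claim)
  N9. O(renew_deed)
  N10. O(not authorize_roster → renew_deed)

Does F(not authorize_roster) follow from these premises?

From premise 7 we have O(not withhold_claim).
Premise 8, O(not take_oath → withhold_claim), contraposes to O(not withhold_claim → take_oath); with O(not withhold_claim) we get O(take_oath).
Premise 3 is O(take_oath → not submit_complaint); since O(take_oath), deontic closure gives O(not submit_complaint).
With premise 1, O(not submit_complaint → escalate_claim), the K-axiom yields O(escalate_claim).
Premise 6, O(not authorize_roster → not escalate_claim), contraposes to O(escalate_claim → authorize_roster); with O(escalate_claim) we get O(authorize_roster).
Premises 2, 4, 5, 9, 10 do not contribute to this derivation.
So O(authorize_roster) holds, i.e. F(not authorize_roster). The claim follows.

Yes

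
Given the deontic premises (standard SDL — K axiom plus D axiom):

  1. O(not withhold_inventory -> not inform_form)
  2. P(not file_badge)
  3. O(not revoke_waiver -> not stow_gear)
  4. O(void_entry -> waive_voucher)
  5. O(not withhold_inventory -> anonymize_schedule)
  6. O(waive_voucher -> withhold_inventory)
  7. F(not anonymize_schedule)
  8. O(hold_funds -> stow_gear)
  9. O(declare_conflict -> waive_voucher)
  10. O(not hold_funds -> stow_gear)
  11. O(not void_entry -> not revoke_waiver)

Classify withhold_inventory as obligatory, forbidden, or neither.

Premises 8 and 10 cover both cases: O(hold_funds -> stow_gear) and O(not hold_funds -> stow_gear). Since hold_funds ∨ not hold_funds is a tautology, O(stow_gear) follows.
The contrapositive of premise 3 (O(not revoke_waiver -> not stow_gear)) is O(stow_gear -> revoke_waiver), and O(stow_gear) is already established, so O(revoke_waiver).
Premise 11 is O(not void_entry -> not revoke_waiver); contrapositively O(revoke_waiver -> void_entry). Since O(revoke_waiver) holds, K gives O(void_entry).
From O(void_entry) and premise 4, O(void_entry -> waive_voucher), we obtain O(waive_voucher).
With premise 6, O(waive_voucher -> withhold_inventory), the K-axiom yields O(withhold_inventory).
Premises 1, 2, 5, 7, 9 do not contribute to this derivation.
Hence withhold_inventory is obligatory.

Obligatory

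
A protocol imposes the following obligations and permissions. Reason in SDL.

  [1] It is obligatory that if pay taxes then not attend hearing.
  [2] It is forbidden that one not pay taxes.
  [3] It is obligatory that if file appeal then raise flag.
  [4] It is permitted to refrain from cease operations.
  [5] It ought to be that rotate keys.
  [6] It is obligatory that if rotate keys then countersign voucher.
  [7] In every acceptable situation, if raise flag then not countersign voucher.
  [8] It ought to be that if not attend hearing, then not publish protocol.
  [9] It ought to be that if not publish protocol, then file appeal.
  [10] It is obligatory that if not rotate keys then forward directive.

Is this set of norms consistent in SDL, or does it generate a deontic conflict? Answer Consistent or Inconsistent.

Premise 5 gives O(rotate_keys).
With premise 6, O(rotate_keys → countersign_voucher), the K-axiom yields O(countersign_voucher).
Premise 7, O(raise_flag → ¬countersign_voucher), contraposes to O(countersign_voucher → ¬raise_flag); with O(countersign_voucher) we get O(¬raise_flag).
Premise 3, O(file_appeal → raise_flag), contraposes to O(¬raise_flag → ¬file_appeal); with O(¬raise_flag) we get O(¬file_appeal).
Premise 9, O(¬publish_protocol → file_appeal), contraposes to O(¬file_appeal → publish_protocol); with O(¬file_appeal) we get O(publish_protocol).
The contrapositive of premise 8 (O(¬attend_hearing → ¬publish_protocol)) is O(publish_protocol → attend_hearing), and O(publish_protocol) is already established, so O(attend_hearing).
Premise 1, O(pay_taxes → ¬attend_hearing), contraposes to O(attend_hearing → ¬pay_taxes); with O(attend_hearing) we get O(¬pay_taxes).
But premise 2, F(¬pay_taxes), means O(pay_taxes).
We now have both O(¬pay_taxes) and O(pay_taxes) — pay_taxes is simultaneously obligatory and forbidden, violating the D-axiom.

Inconsistent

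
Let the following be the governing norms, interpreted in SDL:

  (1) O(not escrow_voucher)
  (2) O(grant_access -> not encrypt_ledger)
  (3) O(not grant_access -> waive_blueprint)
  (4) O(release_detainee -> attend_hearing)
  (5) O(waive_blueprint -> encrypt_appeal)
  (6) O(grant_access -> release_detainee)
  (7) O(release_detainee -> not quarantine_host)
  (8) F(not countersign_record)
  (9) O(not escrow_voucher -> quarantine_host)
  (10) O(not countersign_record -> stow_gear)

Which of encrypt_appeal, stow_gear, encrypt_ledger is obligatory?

encrypt_appeal

From premise 1 we have O(not escrow_voucher).
With premise 9, O(not escrow_voucher -> quarantine_host), the K-axiom yields O(quarantine_host).
Premise 7 is O(release_detainee -> not quarantine_host); contrapositively O(quarantine_host -> not release_detainee). Since O(quarantine_host) holds, K gives O(not release_detainee).
Premise 6, O(grant_access -> release_detainee), contraposes to O(not release_detainee -> not grant_access); with O(not release_detainee) we get O(not grant_access).
With premise 3, O(not grant_access -> waive_blueprint), the K-axiom yields O(waive_blueprint).
Premise 5 is O(waive_blueprint -> encrypt_appeal); since O(waive_blueprint), deontic closure gives O(encrypt_appeal).
So O(encrypt_appeal) holds — encrypt_appeal is obligatory. None of the other listed options is made obligatory by any chain of premises.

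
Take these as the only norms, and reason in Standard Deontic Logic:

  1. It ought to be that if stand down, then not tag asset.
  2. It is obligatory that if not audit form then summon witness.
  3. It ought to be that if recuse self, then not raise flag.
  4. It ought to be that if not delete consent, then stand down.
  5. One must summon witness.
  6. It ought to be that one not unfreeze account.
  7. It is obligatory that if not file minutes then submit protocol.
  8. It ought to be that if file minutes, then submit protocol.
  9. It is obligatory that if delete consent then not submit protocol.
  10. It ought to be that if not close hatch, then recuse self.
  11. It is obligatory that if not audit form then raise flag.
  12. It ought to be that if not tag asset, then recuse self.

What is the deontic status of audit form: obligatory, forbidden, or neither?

Premises 7 and 8 cover both cases: O(¬file_minutes → submit_protocol) and O(file_minutes → submit_protocol). Since ¬file_minutes ∨ file_minutes is a tautology, O(submit_protocol) follows.
Premise 9, O(delete_consent → ¬submit_protocol), contraposes to O(submit_protocol → ¬delete_consent); with O(submit_protocol) we get O(¬delete_consent).
From O(¬delete_consent) and premise 4, O(¬delete_consent → stand_down), we obtain O(stand_down).
With premise 1, O(stand_down → ¬tag_asset), the K-axiom yields O(¬tag_asset).
Premise 12 is O(¬tag_asset → recuse_self); since O(¬tag_asset), deontic closure gives O(recuse_self).
With premise 3, O(recuse_self → ¬raise_flag), the K-axiom yields O(¬raise_flag).
Premise 11, O(¬audit_form → raise_flag), contraposes to O(¬raise_flag → audit_form); with O(¬raise_flag) we get O(audit_form).
Premises 2, 5, 6, 10 do not contribute to this derivation.
Hence audit_form is obligatory.

Obligatory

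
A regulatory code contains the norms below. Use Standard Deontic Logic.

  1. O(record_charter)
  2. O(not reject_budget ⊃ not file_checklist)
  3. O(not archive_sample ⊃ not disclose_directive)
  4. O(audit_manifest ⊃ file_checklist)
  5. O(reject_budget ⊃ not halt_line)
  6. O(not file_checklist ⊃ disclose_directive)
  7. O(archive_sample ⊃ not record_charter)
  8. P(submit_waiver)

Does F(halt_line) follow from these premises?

Premise 1 states O(record_charter) outright.
Premise 7 is O(archive_sample ⊃ not record_charter); contrapositively O(record_charter ⊃ not archive_sample). Since O(record_charter) holds, K gives O(not archive_sample).
Premise 3 is O(not archive_sample ⊃ not disclose_directive); since O(not archive_sample), deontic closure gives O(not disclose_directive).
Premise 6 is O(not file_checklist ⊃ disclose_directive); contrapositively O(not disclose_directive ⊃ file_checklist). Since O(not disclose_directive) holds, K gives O(file_checklist).
Premise 2, O(not reject_budget ⊃ not file_checklist), contraposes to O(file_checklist ⊃ reject_budget); with O(file_checklist) we get O(reject_budget).
Premise 5 is O(reject_budget ⊃ not halt_line); since O(reject_budget), deontic closure gives O(not halt_line).
Premises 4, 8 do not contribute to this derivation.
So O(not halt_line) holds, i.e. F(halt_line). The claim follows.

Yes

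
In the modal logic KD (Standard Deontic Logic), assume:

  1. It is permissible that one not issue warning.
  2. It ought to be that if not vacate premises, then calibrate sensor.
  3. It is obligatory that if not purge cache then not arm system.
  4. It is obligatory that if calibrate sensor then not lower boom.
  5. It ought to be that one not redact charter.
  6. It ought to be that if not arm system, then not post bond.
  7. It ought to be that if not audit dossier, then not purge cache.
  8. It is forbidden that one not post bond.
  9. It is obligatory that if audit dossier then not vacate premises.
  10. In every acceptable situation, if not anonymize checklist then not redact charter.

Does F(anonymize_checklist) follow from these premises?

Premise 10 is O(¬anonymize_checklist → ¬redact_charter); even if O(¬redact_charter) held, inferring O(¬anonymize_checklist) would be affirming the consequent — invalid.
No other premise forces O(¬anonymize_checklist). An ideal world satisfying every premise can still have anonymize_checklist true, so F(anonymize_checklist) is not derivable.

No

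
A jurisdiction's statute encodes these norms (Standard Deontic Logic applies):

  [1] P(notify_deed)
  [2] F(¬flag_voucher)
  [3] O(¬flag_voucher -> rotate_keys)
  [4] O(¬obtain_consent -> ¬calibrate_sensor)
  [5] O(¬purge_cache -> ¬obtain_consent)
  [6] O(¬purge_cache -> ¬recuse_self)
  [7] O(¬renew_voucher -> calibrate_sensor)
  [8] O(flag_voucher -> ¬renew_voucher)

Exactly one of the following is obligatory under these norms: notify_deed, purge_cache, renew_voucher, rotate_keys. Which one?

Premise 2, F(¬flag_voucher), is equivalent to O(flag_voucher).
From O(flag_voucher) and premise 8, O(flag_voucher -> ¬renew_voucher), we obtain O(¬renew_voucher).
From O(¬renew_voucher) and premise 7, O(¬renew_voucher -> calibrate_sensor), we obtain O(calibrate_sensor).
Premise 4, O(¬obtain_consent -> ¬calibrate_sensor), contraposes to O(calibrate_sensor -> obtain_consent); with O(calibrate_sensor) we get O(obtain_consent).
Premise 5, O(¬purge_cache -> ¬obtain_consent), contraposes to O(obtain_consent -> purge_cache); with O(obtain_consent) we get O(purge_cache).
So O(purge_cache) holds — purge_cache is obligatory. None of the other listed options is made obligatory by any chain of premises.

purge_cache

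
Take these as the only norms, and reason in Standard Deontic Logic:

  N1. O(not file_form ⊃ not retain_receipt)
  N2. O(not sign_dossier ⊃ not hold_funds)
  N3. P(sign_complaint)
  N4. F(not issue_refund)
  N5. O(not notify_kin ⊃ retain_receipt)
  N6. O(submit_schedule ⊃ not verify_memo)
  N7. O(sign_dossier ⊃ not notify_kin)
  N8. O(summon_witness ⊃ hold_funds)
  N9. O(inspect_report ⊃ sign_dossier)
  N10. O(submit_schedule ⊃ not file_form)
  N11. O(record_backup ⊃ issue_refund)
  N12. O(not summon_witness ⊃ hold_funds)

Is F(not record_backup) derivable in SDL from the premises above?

Premise 11 is O(record_backup ⊃ issue_refund); even if O(issue_refund) held, inferring O(record_backup) would be affirming the consequent — invalid.
No other premise forces O(record_backup). An ideal world satisfying every premise can still have not record_backup true, so F(not record_backup) is not derivable.

No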